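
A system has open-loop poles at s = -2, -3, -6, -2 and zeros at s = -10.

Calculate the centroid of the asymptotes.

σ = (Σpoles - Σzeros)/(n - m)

σ = (Σpoles - Σzeros)/(n - m) = (-13 - (-10))/(4 - 1) = -3/3 = -1.0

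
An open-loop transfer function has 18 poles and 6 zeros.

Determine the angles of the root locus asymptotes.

n - m = 18 - 6 = 12. Angles: θk = (2k + 1)·180°/12 = 15°, 45°, 75°, 105°, 135°, 165°, 195°, 225°, 255°, 285°, 315°, 345°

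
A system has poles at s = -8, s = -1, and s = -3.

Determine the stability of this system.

All poles are in the left half-plane. System is stable.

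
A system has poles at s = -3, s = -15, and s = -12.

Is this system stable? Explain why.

All poles are in the left half-plane. System is stable.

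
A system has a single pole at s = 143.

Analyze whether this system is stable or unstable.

Pole at s = 143 is in the right half-plane. Unstable.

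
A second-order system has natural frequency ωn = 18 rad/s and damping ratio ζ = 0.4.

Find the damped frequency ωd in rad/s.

ωd = ωn√(1 - ζ²) = 18√(1 - 0.4²) = 16.5 rad/s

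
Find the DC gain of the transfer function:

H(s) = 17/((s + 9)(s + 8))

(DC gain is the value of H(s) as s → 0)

DC gain = H(0) = 17/(9 × 8) = 17/72 = 0.2361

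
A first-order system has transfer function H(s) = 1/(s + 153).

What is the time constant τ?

For H(s) = 1/(s + 1/τ), the pole is at -1/τ = -153, so τ = 1/153 = 0.0065 s.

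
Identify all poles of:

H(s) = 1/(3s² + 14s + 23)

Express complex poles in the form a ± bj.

Discriminant = 14² - 4×3×23 = 196 - 276 = -80 < 0, so the poles are a complex conjugate pair s = (-14 ± j√80)/(2×3). Real part = -14/(2×3) = -14/6 ≈ -2.3333; imaginary part = ±√80/(2×3) ≈ 1.4907. Poles: s = -2.3333 ± 1.4907j.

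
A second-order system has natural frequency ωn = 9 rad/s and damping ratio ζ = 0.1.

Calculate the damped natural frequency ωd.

ωd = ωn√(1 - ζ²) = 9√(1 - 0.1²) = 8.95 rad/s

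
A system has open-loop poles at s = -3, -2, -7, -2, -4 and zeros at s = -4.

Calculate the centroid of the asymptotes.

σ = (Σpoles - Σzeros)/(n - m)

σ = (Σpoles - Σzeros)/(n - m) = (-18 - (-4))/(5 - 1) = -14/4 = -3.5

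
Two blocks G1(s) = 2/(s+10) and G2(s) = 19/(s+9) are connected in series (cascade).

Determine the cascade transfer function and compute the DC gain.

Series: multiply transfer functions. G_eq = 2/(s+10) × 19/(s+9) = 38/((s+10)(s+9)). DC gain = 38/(10×9) = 0.4222.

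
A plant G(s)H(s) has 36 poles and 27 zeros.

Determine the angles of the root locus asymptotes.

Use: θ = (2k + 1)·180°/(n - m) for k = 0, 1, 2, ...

n - m = 36 - 27 = 9. Angles: θk = (2k + 1)·180°/9 = 20°, 60°, 100°, 140°, 180°, 220°, 260°, 300°, 340°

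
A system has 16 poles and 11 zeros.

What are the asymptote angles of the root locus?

n - m = 16 - 11 = 5. Angles: θk = (2k + 1)·180°/5 = 36°, 108°, 180°, 252°, 324°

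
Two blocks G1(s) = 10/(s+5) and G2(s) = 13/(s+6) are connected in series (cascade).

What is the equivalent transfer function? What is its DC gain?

Series: multiply transfer functions. G_eq = 10/(s+5) × 13/(s+6) = 130/((s+5)(s+6)). DC gain = 130/(5×6) = 4.3333.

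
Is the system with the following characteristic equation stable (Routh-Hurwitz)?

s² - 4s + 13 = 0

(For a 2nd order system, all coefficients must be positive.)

Coefficients: 1, -4, 13. b=-4 not positive, so system is unstable.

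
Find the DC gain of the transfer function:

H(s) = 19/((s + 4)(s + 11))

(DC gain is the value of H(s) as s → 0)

DC gain = H(0) = 19/(4 × 11) = 19/44 = 0.4318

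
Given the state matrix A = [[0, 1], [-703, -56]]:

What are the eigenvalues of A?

det(A - λI) = λ² - (-56)λ + 703 = (λ - (-19))(λ - (-37)). Eigenvalues: -19, -37.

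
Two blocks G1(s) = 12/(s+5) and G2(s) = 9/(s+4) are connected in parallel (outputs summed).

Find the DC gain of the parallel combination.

Parallel: G_eq = G1 + G2. DC gain = G1(0) + G2(0) = 12/5 + 9/4 = 2.4 + 2.25 = 4.65.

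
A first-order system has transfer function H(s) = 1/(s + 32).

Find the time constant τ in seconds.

For H(s) = 1/(s + 1/τ), the pole is at -1/τ = -32, so τ = 1/32 = 0.03125 s.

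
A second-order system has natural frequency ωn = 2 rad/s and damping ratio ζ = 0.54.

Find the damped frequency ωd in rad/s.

ωd = ωn√(1 - ζ²) = 2√(1 - 0.54²) = 1.68 rad/s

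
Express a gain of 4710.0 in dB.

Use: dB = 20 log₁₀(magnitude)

dB = 20 log₁₀(4710.0) = 73.5 dB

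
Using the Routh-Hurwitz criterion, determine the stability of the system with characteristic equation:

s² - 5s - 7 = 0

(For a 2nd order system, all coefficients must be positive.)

Coefficients: 1, -5, -7. b=-5, c=-7 not positive, so system is unstable.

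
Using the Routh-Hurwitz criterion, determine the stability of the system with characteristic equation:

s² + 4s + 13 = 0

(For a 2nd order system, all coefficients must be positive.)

Coefficients: 1, 4, 13. All positive, so system is stable.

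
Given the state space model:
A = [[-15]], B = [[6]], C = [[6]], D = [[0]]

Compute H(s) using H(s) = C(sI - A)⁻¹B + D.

(sI - A)⁻¹ = 1/(s + 15). H(s) = 6 × 6/(s + 15) + 0 = 36/(s + 15).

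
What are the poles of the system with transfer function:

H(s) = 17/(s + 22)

Pole is where denominator = 0: s + 22 = 0, so s = -22.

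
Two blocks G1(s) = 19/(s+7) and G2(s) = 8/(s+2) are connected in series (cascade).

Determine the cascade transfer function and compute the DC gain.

Series: multiply transfer functions. G_eq = 19/(s+7) × 8/(s+2) = 152/((s+7)(s+2)). DC gain = 152/(7×2) = 10.8571.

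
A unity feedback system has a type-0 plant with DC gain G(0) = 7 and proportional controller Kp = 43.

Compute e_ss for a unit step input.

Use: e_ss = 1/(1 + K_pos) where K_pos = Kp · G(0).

K_pos = Kp · G(0) = 43 × 7 = 301. e_ss = 1/(1 + 301) = 0.0033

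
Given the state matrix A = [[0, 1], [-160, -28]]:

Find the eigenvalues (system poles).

det(A - λI) = λ² - (-28)λ + 160 = (λ - (-20))(λ - (-8)). Eigenvalues: -20, -8.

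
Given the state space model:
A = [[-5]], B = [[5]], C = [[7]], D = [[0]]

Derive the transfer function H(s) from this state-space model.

(sI - A)⁻¹ = 1/(s + 5). H(s) = 7 × 5/(s + 5) + 0 = 35/(s + 5).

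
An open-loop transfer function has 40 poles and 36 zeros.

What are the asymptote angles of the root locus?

n - m = 40 - 36 = 4. Angles: θk = (2k + 1)·180°/4 = 45°, 135°, 225°, 315°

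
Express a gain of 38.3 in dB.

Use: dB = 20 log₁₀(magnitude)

dB = 20 log₁₀(38.3) = 31.7 dB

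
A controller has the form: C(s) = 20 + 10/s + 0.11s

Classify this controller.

This is a Proportional-Integral-Derivative (PID) controller.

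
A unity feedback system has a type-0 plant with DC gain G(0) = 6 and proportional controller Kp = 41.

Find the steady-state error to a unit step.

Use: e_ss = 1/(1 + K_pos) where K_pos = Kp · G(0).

K_pos = Kp · G(0) = 41 × 6 = 246. e_ss = 1/(1 + 246) = 0.0040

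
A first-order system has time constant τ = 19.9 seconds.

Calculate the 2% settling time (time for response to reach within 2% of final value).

For first-order system, 2% settling time ≈ 4τ = 4 × 19.9 = 79.6 s.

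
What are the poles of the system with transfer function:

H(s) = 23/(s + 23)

Pole is where denominator = 0: s + 23 = 0, so s = -23.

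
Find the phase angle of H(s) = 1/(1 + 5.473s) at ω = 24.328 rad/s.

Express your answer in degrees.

Phase = -arctan(ωτ) = -arctan(24.328 × 5.473) = -89.6°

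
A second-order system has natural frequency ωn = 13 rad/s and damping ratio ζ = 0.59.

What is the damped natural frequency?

ωd = ωn√(1 - ζ²) = 13√(1 - 0.59²) = 10.5 rad/s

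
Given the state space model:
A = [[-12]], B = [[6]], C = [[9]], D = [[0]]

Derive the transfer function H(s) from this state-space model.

(sI - A)⁻¹ = 1/(s + 12). H(s) = 9 × 6/(s + 12) + 0 = 54/(s + 12).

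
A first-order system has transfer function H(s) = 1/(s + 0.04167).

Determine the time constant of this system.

For H(s) = 1/(s + 1/τ), the pole is at -1/τ = -0.04167, so τ = 1/0.04167 = 24 s.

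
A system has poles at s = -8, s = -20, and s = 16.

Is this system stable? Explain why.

Pole(s) at s = 16 are not in the left half-plane. System is unstable.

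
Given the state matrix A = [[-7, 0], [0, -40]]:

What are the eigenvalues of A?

For diagonal matrix, eigenvalues are diagonal entries: λ₁ = -7, λ₂ = -40.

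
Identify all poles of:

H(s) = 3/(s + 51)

Pole is where denominator = 0: s + 51 = 0, so s = -51.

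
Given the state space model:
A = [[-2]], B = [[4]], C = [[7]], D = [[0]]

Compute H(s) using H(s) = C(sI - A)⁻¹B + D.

(sI - A)⁻¹ = 1/(s + 2). H(s) = 7 × 4/(s + 2) + 0 = 28/(s + 2).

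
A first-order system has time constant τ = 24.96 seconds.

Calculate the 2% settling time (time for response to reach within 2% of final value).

For first-order system, 2% settling time ≈ 4τ = 4 × 24.96 = 99.84 s.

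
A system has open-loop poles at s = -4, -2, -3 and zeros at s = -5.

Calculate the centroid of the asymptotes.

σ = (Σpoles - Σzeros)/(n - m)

σ = (Σpoles - Σzeros)/(n - m) = (-9 - (-5))/(3 - 1) = -4/2 = -2.0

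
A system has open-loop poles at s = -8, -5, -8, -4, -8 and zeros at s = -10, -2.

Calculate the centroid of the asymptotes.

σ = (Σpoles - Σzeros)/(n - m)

σ = (Σpoles - Σzeros)/(n - m) = (-33 - (-12))/(5 - 2) = -21/3 = -7.0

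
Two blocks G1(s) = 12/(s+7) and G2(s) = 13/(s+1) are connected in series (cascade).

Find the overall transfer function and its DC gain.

Series: multiply transfer functions. G_eq = 12/(s+7) × 13/(s+1) = 156/((s+7)(s+1)). DC gain = 156/(7×1) = 22.2857.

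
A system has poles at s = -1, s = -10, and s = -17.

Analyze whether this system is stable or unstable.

All poles are in the left half-plane. System is stable.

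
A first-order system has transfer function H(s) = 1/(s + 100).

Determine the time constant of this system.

For H(s) = 1/(s + 1/τ), the pole is at -1/τ = -100, so τ = 1/100 = 0.01 s.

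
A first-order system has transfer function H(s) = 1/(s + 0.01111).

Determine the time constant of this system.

For H(s) = 1/(s + 1/τ), the pole is at -1/τ = -0.01111, so τ = 1/0.01111 = 90.01 s.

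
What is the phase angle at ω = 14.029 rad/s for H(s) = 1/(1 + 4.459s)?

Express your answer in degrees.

Phase = -arctan(ωτ) = -arctan(14.029 × 4.459) = -89.1°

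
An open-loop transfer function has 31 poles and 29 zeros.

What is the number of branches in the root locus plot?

Root locus has n branches where n = number of poles = 31.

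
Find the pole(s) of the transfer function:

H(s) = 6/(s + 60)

Pole is where denominator = 0: s + 60 = 0, so s = -60.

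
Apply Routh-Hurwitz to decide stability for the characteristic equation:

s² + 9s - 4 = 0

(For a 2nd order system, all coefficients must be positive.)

Coefficients: 1, 9, -4. c=-4 not positive, so system is unstable.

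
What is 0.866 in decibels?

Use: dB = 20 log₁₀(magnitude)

dB = 20 log₁₀(0.866) = -1.2 dB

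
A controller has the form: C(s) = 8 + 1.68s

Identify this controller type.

This is a Proportional-Derivative (PD) controller.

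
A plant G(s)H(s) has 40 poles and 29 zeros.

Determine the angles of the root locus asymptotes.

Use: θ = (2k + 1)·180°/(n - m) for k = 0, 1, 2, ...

n - m = 40 - 29 = 11. Angles: θk = (2k + 1)·180°/11 = 16.36°, 49.09°, 81.82°, 114.55°, 147.27°, 180°, 212.73°, 245.45°, 278.18°, 310.91°, 343.64°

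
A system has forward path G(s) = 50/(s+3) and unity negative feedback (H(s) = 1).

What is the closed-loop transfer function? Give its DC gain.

T(s) = G/(1+GH) = [50/(s+3)] / [1 + 50/(s+3)] = 50/(s+3+50) = 50/(s+53). DC gain = 50/53 = 0.9434.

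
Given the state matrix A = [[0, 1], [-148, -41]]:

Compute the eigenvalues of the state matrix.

det(A - λI) = λ² - (-41)λ + 148 = (λ - (-37))(λ - (-4)). Eigenvalues: -37, -4.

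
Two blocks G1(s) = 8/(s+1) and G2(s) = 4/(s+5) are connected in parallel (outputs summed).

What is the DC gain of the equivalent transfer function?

Parallel: G_eq = G1 + G2. DC gain = G1(0) + G2(0) = 8/1 + 4/5 = 8 + 0.8 = 8.8.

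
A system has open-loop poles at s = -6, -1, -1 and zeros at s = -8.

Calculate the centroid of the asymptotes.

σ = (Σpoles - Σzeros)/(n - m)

σ = (Σpoles - Σzeros)/(n - m) = (-8 - (-8))/(3 - 1) = 0/2 = 0.0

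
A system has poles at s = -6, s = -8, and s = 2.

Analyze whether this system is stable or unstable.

Pole(s) at s = 2 are not in the left half-plane. System is unstable.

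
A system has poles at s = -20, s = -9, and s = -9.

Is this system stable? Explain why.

All poles are in the left half-plane. System is stable.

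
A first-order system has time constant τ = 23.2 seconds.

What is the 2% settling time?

For first-order system, 2% settling time ≈ 4τ = 4 × 23.2 = 92.8 s.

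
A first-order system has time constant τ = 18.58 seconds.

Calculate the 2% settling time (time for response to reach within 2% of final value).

For first-order system, 2% settling time ≈ 4τ = 4 × 18.58 = 74.32 s.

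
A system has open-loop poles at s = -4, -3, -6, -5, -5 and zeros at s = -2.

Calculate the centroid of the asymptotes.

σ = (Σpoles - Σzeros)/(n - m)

σ = (Σpoles - Σzeros)/(n - m) = (-23 - (-2))/(5 - 1) = -21/4 = -5.25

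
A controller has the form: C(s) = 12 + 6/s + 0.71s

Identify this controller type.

This is a Proportional-Integral-Derivative (PID) controller.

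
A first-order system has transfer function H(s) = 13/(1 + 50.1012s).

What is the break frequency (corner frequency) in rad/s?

Corner frequency = 1/τ = 1/50.1012 = 0.02 rad/s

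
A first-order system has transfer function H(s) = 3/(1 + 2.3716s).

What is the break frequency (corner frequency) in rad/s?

Corner frequency = 1/τ = 1/2.3716 = 0.422 rad/s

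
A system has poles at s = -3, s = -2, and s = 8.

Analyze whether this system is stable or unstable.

Pole(s) at s = 8 are not in the left half-plane. System is unstable.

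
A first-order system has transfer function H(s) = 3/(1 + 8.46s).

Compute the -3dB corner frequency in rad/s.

Corner frequency = 1/τ = 1/8.46 = 0.118 rad/s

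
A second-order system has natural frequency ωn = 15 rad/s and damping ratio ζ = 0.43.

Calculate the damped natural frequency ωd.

ωd = ωn√(1 - ζ²) = 15√(1 - 0.43²) = 13.54 rad/s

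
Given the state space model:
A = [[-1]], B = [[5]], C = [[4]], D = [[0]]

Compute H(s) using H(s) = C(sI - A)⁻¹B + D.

(sI - A)⁻¹ = 1/(s + 1). H(s) = 4 × 5/(s + 1) + 0 = 20/(s + 1).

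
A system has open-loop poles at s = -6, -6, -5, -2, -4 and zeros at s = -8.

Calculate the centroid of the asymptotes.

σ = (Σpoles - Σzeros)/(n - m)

σ = (Σpoles - Σzeros)/(n - m) = (-23 - (-8))/(5 - 1) = -15/4 = -3.75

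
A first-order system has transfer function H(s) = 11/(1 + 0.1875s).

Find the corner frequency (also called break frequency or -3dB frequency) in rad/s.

Corner frequency = 1/τ = 1/0.1875 = 5.333 rad/s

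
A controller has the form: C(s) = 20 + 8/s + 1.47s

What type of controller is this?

This is a Proportional-Integral-Derivative (PID) controller.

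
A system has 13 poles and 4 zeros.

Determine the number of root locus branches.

Root locus has n branches where n = number of poles = 13.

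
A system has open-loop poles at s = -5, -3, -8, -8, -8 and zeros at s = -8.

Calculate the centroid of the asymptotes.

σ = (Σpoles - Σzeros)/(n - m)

σ = (Σpoles - Σzeros)/(n - m) = (-32 - (-8))/(5 - 1) = -24/4 = -6.0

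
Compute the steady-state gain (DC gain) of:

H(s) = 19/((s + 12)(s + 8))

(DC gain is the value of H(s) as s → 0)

DC gain = H(0) = 19/(12 × 8) = 19/96 = 0.1979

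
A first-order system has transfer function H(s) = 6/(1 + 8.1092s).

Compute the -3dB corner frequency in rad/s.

Corner frequency = 1/τ = 1/8.1092 = 0.123 rad/s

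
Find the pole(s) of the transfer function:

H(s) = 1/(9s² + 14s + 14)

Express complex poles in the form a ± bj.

Discriminant = 14² - 4×9×14 = 196 - 504 = -308 < 0, so the poles are a complex conjugate pair s = (-14 ± j√308)/(2×9). Real part = -14/(2×9) = -14/18 ≈ -0.7778; imaginary part = ±√308/(2×9) ≈ 0.9750. Poles: s = -0.7778 ± 0.9750j.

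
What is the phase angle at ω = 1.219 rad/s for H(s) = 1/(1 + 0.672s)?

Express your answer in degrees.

Phase = -arctan(ωτ) = -arctan(1.219 × 0.672) = -39.3°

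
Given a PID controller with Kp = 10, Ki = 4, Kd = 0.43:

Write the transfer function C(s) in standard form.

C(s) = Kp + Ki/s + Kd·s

Substituting values: C(s) = 10 + 4/s + 0.43s = (0.43s² + 10s + 4)/s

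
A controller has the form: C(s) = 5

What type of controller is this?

This is a Proportional (P) controller.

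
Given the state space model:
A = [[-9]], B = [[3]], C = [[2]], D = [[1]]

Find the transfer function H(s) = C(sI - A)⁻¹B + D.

(sI - A)⁻¹ = 1/(s + 9). H(s) = 2×3/(s + 9) + 1 = (s + 15)/(s + 9).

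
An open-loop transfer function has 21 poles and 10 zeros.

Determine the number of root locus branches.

Root locus has n branches where n = number of poles = 21.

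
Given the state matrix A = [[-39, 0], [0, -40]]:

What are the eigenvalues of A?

For diagonal matrix, eigenvalues are diagonal entries: λ₁ = -39, λ₂ = -40.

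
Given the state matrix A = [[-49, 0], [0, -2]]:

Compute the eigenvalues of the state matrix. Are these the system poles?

For diagonal matrix, eigenvalues are diagonal entries: λ₁ = -49, λ₂ = -2. Eigenvalues of A = system poles.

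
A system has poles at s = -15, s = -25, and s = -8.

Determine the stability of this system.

All poles are in the left half-plane. System is stable.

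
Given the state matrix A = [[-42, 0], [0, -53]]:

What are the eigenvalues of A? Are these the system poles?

For diagonal matrix, eigenvalues are diagonal entries: λ₁ = -42, λ₂ = -53. Eigenvalues of A = system poles.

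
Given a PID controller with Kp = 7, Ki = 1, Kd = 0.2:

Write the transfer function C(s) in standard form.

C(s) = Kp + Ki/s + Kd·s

Substituting values: C(s) = 7 + 1/s + 0.2s = (0.2s² + 7s + 1)/s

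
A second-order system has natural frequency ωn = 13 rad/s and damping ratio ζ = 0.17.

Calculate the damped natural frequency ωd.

ωd = ωn√(1 - ζ²) = 13√(1 - 0.17²) = 12.81 rad/s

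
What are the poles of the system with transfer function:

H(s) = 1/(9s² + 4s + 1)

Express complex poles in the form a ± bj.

Discriminant = 4² - 4×9×1 = 16 - 36 = -20 < 0, so the poles are a complex conjugate pair s = (-4 ± j√20)/(2×9). Real part = -4/(2×9) = -4/18 ≈ -0.2222; imaginary part = ±√20/(2×9) ≈ 0.2485. Poles: s = -0.2222 ± 0.2485j.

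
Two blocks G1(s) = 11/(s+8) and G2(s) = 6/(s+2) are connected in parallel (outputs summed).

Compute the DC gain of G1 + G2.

Parallel: G_eq = G1 + G2. DC gain = G1(0) + G2(0) = 11/8 + 6/2 = 1.375 + 3 = 4.375.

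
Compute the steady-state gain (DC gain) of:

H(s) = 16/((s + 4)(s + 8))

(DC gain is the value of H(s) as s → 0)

DC gain = H(0) = 16/(4 × 8) = 16/32 = 0.5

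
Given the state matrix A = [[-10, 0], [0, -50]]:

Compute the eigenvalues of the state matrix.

For diagonal matrix, eigenvalues are diagonal entries: λ₁ = -10, λ₂ = -50.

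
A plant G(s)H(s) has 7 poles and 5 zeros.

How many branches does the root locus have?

Root locus has n branches where n = number of poles = 7.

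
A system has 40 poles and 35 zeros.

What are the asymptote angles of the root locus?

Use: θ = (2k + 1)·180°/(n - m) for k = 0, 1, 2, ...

n - m = 40 - 35 = 5. Angles: θk = (2k + 1)·180°/5 = 36°, 108°, 180°, 252°, 324°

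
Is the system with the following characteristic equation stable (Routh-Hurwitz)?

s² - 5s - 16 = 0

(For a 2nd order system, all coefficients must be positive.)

Coefficients: 1, -5, -16. b=-5, c=-16 not positive, so system is unstable.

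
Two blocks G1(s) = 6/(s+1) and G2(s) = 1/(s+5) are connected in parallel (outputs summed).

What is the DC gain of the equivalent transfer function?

Parallel: G_eq = G1 + G2. DC gain = G1(0) + G2(0) = 6/1 + 1/5 = 6 + 0.2 = 6.2.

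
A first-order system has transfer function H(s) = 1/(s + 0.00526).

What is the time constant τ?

For H(s) = 1/(s + 1/τ), the pole is at -1/τ = -0.00526, so τ = 1/0.00526 = 190.1 s.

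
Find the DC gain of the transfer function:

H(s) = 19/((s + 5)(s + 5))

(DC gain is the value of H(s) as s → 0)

DC gain = H(0) = 19/(5 × 5) = 19/25 = 0.76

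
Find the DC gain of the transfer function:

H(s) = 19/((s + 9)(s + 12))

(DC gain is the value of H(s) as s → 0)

DC gain = H(0) = 19/(9 × 12) = 19/108 = 0.1759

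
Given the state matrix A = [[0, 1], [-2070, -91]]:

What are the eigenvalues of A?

det(A - λI) = λ² - (-91)λ + 2070 = (λ - (-45))(λ - (-46)). Eigenvalues: -45, -46.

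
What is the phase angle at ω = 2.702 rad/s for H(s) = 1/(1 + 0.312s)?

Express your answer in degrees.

Phase = -arctan(ωτ) = -arctan(2.702 × 0.312) = -40.1°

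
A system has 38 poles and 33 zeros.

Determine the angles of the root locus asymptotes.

n - m = 38 - 33 = 5. Angles: θk = (2k + 1)·180°/5 = 36°, 108°, 180°, 252°, 324°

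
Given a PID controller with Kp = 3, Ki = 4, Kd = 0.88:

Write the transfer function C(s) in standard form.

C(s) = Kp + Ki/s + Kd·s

Substituting values: C(s) = 3 + 4/s + 0.88s = (0.88s² + 3s + 4)/s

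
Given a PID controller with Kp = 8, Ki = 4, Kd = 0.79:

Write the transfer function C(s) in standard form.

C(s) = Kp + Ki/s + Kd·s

Substituting values: C(s) = 8 + 4/s + 0.79s = (0.79s² + 8s + 4)/s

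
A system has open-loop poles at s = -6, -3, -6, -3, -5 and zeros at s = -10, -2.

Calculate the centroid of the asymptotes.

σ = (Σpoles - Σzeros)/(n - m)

σ = (Σpoles - Σzeros)/(n - m) = (-23 - (-12))/(5 - 2) = -11/3 = -3.67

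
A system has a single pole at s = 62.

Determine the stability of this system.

Pole at s = 62 is in the right half-plane. Unstable.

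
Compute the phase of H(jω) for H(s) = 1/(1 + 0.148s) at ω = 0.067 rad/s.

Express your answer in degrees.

Phase = -arctan(ωτ) = -arctan(0.067 × 0.148) = -0.6°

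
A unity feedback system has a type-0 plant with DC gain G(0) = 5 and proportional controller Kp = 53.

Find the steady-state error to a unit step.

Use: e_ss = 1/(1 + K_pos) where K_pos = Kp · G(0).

K_pos = Kp · G(0) = 53 × 5 = 265. e_ss = 1/(1 + 265) = 0.0038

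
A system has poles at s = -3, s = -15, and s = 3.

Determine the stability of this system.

Pole(s) at s = 3 are not in the left half-plane. System is unstable.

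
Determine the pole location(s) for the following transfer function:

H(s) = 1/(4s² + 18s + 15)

Discriminant = 18² - 4×4×15 = 324 - 240 = 84 > 0, so two distinct real poles. Using quadratic formula: s = (-18 ± √84)/(2×4) = (-18 ± √84)/8, with √84 ≈ 9.1652. s₁ ≈ -1.1044, s₂ ≈ -3.3956. Poles: s₁ = -1.1044, s₂ = -3.3956.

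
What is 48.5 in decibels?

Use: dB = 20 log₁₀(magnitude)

dB = 20 log₁₀(48.5) = 33.7 dB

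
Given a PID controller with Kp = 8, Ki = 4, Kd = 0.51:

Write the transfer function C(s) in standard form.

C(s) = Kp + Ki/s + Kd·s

Substituting values: C(s) = 8 + 4/s + 0.51s = (0.51s² + 8s + 4)/s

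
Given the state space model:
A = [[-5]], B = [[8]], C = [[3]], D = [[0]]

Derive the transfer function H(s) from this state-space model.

(sI - A)⁻¹ = 1/(s + 5). H(s) = 3 × 8/(s + 5) + 0 = 24/(s + 5).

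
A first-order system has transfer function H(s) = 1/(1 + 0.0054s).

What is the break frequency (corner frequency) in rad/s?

Corner frequency = 1/τ = 1/0.0054 = 185.185 rad/s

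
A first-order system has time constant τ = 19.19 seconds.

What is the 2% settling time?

For first-order system, 2% settling time ≈ 4τ = 4 × 19.19 = 76.76 s.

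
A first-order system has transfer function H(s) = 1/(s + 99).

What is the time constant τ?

For H(s) = 1/(s + 1/τ), the pole is at -1/τ = -99, so τ = 1/99 = 0.0101 s.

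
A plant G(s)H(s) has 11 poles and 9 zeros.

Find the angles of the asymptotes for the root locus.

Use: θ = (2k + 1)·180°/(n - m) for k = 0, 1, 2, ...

n - m = 11 - 9 = 2. Angles: θk = (2k + 1)·180°/2 = 90°, 270°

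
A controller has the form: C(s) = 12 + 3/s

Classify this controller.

This is a Proportional-Integral (PI) controller.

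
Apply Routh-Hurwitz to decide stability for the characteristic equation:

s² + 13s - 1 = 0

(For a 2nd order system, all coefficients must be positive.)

Coefficients: 1, 13, -1. c=-1 not positive, so system is unstable.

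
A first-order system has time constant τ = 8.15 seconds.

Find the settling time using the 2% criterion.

For first-order system, 2% settling time ≈ 4τ = 4 × 8.15 = 32.6 s.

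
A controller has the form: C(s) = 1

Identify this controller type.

This is a Proportional (P) controller.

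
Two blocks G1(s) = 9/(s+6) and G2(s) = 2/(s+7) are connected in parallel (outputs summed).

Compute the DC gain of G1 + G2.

Parallel: G_eq = G1 + G2. DC gain = G1(0) + G2(0) = 9/6 + 2/7 = 1.5 + 0.2857 = 1.7857.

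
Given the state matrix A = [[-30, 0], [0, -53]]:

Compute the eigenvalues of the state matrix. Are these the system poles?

For diagonal matrix, eigenvalues are diagonal entries: λ₁ = -30, λ₂ = -53. Eigenvalues of A = system poles.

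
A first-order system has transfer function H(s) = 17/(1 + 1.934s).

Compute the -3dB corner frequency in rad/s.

Corner frequency = 1/τ = 1/1.934 = 0.517 rad/s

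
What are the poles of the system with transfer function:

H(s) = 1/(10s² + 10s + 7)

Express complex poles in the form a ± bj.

Discriminant = 10² - 4×10×7 = 100 - 280 = -180 < 0, so the poles are a complex conjugate pair s = (-10 ± j√180)/(2×10). Real part = -10/(2×10) = -10/20 = -0.5; imaginary part = ±√180/(2×10) ≈ 0.6708. Poles: s = -0.5 ± 0.6708j.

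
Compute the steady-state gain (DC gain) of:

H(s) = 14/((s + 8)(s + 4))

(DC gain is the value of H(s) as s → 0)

DC gain = H(0) = 14/(8 × 4) = 14/32 = 0.4375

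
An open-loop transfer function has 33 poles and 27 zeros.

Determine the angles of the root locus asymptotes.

n - m = 33 - 27 = 6. Angles: θk = (2k + 1)·180°/6 = 30°, 90°, 150°, 210°, 270°, 330°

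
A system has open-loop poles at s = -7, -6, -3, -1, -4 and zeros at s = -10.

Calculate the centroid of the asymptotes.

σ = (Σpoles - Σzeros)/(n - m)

σ = (Σpoles - Σzeros)/(n - m) = (-21 - (-10))/(5 - 1) = -11/4 = -2.75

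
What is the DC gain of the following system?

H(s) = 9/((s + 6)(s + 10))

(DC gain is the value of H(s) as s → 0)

DC gain = H(0) = 9/(6 × 10) = 9/60 = 0.15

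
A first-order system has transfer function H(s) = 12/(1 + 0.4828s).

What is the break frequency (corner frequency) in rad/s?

Corner frequency = 1/τ = 1/0.4828 = 2.071 rad/s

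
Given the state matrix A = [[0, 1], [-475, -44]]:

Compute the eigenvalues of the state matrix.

det(A - λI) = λ² - (-44)λ + 475 = (λ - (-25))(λ - (-19)). Eigenvalues: -25, -19.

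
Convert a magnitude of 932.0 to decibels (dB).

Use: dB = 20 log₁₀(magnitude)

dB = 20 log₁₀(932.0) = 59.4 dB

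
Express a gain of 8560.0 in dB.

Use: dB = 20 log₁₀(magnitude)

dB = 20 log₁₀(8560.0) = 78.6 dB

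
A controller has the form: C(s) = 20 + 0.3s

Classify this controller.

This is a Proportional-Derivative (PD) controller.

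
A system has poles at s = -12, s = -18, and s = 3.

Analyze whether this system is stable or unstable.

Pole(s) at s = 3 are not in the left half-plane. System is unstable.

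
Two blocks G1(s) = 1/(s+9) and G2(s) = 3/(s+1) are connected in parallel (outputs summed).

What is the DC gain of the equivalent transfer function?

Parallel: G_eq = G1 + G2. DC gain = G1(0) + G2(0) = 1/9 + 3/1 = 0.1111 + 3 = 3.1111.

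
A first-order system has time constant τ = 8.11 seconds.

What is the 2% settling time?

For first-order system, 2% settling time ≈ 4τ = 4 × 8.11 = 32.44 s.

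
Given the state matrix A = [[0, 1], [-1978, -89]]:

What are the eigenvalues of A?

det(A - λI) = λ² - (-89)λ + 1978 = (λ - (-43))(λ - (-46)). Eigenvalues: -43, -46.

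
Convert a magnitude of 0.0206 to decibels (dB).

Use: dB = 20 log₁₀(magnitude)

dB = 20 log₁₀(0.0206) = -33.7 dB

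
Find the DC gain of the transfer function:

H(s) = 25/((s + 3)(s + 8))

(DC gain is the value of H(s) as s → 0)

DC gain = H(0) = 25/(3 × 8) = 25/24 = 1.0417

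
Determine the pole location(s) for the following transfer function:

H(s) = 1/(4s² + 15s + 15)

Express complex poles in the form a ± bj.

Discriminant = 15² - 4×4×15 = 225 - 240 = -15 < 0, so the poles are a complex conjugate pair s = (-15 ± j√15)/(2×4). Real part = -15/(2×4) = -15/8 = -1.875; imaginary part = ±√15/(2×4) ≈ 0.4841. Poles: s = -1.875 ± 0.4841j.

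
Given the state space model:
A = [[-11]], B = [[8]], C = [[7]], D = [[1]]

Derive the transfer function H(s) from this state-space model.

(sI - A)⁻¹ = 1/(s + 11). H(s) = 7×8/(s + 11) + 1 = (s + 67)/(s + 11).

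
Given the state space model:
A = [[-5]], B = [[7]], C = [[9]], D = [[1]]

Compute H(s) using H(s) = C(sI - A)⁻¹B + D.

(sI - A)⁻¹ = 1/(s + 5). H(s) = 9×7/(s + 5) + 1 = (s + 68)/(s + 5).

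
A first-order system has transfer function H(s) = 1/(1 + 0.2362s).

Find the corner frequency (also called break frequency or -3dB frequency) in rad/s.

Corner frequency = 1/τ = 1/0.2362 = 4.234 rad/s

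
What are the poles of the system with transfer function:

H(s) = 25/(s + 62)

Pole is where denominator = 0: s + 62 = 0, so s = -62.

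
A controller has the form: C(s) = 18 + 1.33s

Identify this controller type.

This is a Proportional-Derivative (PD) controller.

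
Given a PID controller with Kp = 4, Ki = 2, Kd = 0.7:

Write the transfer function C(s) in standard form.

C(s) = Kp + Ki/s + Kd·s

Substituting values: C(s) = 4 + 2/s + 0.7s = (0.7s² + 4s + 2)/s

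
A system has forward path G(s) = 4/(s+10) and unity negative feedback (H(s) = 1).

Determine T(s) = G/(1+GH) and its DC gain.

T(s) = G/(1+GH) = [4/(s+10)] / [1 + 4/(s+10)] = 4/(s+10+4) = 4/(s+14). DC gain = 4/14 = 0.2857.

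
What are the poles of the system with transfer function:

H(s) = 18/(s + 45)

Pole is where denominator = 0: s + 45 = 0, so s = -45.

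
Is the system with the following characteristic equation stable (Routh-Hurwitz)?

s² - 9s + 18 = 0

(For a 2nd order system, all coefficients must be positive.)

Coefficients: 1, -9, 18. b=-9 not positive, so system is unstable.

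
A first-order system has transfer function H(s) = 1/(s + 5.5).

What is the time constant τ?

For H(s) = 1/(s + 1/τ), the pole is at -1/τ = -5.5, so τ = 1/5.5 = 0.1818 s.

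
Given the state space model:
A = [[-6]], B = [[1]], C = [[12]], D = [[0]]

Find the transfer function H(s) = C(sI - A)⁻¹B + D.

(sI - A)⁻¹ = 1/(s + 6). H(s) = 12 × 1/(s + 6) + 0 = 12/(s + 6).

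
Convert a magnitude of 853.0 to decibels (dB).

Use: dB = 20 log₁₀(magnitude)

dB = 20 log₁₀(853.0) = 58.6 dB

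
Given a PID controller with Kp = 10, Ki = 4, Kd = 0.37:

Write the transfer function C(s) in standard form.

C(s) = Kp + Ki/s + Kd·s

Substituting values: C(s) = 10 + 4/s + 0.37s = (0.37s² + 10s + 4)/s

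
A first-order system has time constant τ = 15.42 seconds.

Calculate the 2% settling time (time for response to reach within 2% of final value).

For first-order system, 2% settling time ≈ 4τ = 4 × 15.42 = 61.68 s.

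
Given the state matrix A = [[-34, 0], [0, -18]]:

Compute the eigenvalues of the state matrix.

For diagonal matrix, eigenvalues are diagonal entries: λ₁ = -34, λ₂ = -18.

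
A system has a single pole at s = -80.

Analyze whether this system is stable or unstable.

Pole at s = -80 is in the left half-plane. Stable.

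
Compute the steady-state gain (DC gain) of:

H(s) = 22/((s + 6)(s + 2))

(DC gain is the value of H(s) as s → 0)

DC gain = H(0) = 22/(6 × 2) = 22/12 = 1.8333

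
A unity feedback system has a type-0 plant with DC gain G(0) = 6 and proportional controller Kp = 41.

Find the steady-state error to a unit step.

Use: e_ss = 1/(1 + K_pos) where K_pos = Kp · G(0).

K_pos = Kp · G(0) = 41 × 6 = 246. e_ss = 1/(1 + 246) = 0.0040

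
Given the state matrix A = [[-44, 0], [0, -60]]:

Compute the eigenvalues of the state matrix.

For diagonal matrix, eigenvalues are diagonal entries: λ₁ = -44, λ₂ = -60.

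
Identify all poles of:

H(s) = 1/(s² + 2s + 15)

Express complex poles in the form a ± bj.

Discriminant = 2² - 4×1×15 = 4 - 60 = -56 < 0, so the poles are a complex conjugate pair s = (-2 ± j√56)/(2×1). Real part = -2/(2×1) = -2/2 = -1; imaginary part = ±√56/(2×1) ≈ 3.7417. Poles: s = -1 ± 3.7417j.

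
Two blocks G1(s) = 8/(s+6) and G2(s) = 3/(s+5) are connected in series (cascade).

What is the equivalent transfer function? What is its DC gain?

Series: multiply transfer functions. G_eq = 8/(s+6) × 3/(s+5) = 24/((s+6)(s+5)). DC gain = 24/(6×5) = 0.8.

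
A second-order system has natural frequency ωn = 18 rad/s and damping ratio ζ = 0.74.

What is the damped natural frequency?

ωd = ωn√(1 - ζ²) = 18√(1 - 0.74²) = 12.11 rad/s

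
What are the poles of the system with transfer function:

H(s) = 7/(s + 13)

Pole is where denominator = 0: s + 13 = 0, so s = -13.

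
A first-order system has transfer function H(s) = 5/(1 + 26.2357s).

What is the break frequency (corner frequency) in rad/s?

Corner frequency = 1/τ = 1/26.2357 = 0.038 rad/s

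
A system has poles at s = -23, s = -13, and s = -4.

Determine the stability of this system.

All poles are in the left half-plane. System is stable.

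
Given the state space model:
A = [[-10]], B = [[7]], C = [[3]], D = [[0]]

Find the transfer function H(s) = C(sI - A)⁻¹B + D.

(sI - A)⁻¹ = 1/(s + 10). H(s) = 3 × 7/(s + 10) + 0 = 21/(s + 10).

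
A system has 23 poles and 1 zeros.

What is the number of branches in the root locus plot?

Root locus has n branches where n = number of poles = 23.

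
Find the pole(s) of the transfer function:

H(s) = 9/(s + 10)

Pole is where denominator = 0: s + 10 = 0, so s = -10.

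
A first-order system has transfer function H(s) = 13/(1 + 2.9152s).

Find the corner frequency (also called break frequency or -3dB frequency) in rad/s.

Corner frequency = 1/τ = 1/2.9152 = 0.343 rad/s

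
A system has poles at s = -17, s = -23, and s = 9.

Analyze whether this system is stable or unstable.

Pole(s) at s = 9 are not in the left half-plane. System is unstable.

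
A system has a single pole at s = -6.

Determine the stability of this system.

Pole at s = -6 is in the left half-plane. Stable.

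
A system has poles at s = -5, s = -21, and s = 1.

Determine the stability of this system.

Pole(s) at s = 1 are not in the left half-plane. System is unstable.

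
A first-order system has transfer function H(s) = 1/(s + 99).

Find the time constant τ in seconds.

For H(s) = 1/(s + 1/τ), the pole is at -1/τ = -99, so τ = 1/99 = 0.0101 s.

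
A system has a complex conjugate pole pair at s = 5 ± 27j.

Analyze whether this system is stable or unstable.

Real part of poles is 5 (> 0, right half-plane). Unstable.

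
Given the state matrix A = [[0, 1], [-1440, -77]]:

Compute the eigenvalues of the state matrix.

det(A - λI) = λ² - (-77)λ + 1440 = (λ - (-45))(λ - (-32)). Eigenvalues: -45, -32.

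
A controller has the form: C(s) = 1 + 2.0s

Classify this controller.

This is a Proportional-Derivative (PD) controller.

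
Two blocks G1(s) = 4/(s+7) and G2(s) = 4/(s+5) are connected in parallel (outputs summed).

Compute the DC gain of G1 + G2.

Parallel: G_eq = G1 + G2. DC gain = G1(0) + G2(0) = 4/7 + 4/5 = 0.5714 + 0.8 = 1.3714.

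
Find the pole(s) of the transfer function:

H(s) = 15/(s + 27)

Pole is where denominator = 0: s + 27 = 0, so s = -27.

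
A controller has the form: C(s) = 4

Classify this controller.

This is a Proportional (P) controller.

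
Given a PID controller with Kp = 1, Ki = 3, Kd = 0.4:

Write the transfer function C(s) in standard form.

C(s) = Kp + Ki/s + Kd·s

Substituting values: C(s) = 1 + 3/s + 0.4s = (0.4s² + s + 3)/s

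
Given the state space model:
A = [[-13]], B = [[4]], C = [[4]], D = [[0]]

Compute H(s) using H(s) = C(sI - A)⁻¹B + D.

(sI - A)⁻¹ = 1/(s + 13). H(s) = 4 × 4/(s + 13) + 0 = 16/(s + 13).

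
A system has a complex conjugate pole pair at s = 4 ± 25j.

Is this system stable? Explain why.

Real part of poles is 4 (> 0, right half-plane). Unstable.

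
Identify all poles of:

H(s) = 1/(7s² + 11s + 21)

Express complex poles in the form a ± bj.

Discriminant = 11² - 4×7×21 = 121 - 588 = -467 < 0, so the poles are a complex conjugate pair s = (-11 ± j√467)/(2×7). Real part = -11/(2×7) = -11/14 ≈ -0.7857; imaginary part = ±√467/(2×7) ≈ 1.5436. Poles: s = -0.7857 ± 1.5436j.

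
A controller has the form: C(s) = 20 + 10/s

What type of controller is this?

This is a Proportional-Integral (PI) controller.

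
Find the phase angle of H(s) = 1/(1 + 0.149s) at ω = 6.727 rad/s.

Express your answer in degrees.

Phase = -arctan(ωτ) = -arctan(6.727 × 0.149) = -45.1°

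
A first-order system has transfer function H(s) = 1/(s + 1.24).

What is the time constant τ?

For H(s) = 1/(s + 1/τ), the pole is at -1/τ = -1.24, so τ = 1/1.24 = 0.8065 s.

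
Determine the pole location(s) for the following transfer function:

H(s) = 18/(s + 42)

Pole is where denominator = 0: s + 42 = 0, so s = -42.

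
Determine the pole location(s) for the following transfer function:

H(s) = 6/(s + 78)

Pole is where denominator = 0: s + 78 = 0, so s = -78.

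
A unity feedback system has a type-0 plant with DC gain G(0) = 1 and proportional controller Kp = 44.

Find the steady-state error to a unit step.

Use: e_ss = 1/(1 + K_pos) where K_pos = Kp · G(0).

K_pos = Kp · G(0) = 44 × 1 = 44. e_ss = 1/(1 + 44) = 0.0222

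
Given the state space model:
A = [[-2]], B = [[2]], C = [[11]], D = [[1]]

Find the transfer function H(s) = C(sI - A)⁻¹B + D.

(sI - A)⁻¹ = 1/(s + 2). H(s) = 11×2/(s + 2) + 1 = (s + 24)/(s + 2).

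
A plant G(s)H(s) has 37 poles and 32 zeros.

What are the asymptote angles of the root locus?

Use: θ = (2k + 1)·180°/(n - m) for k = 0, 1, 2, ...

n - m = 37 - 32 = 5. Angles: θk = (2k + 1)·180°/5 = 36°, 108°, 180°, 252°, 324°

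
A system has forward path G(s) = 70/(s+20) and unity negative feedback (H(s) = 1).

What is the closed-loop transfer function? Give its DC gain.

T(s) = G/(1+GH) = [70/(s+20)] / [1 + 70/(s+20)] = 70/(s+20+70) = 70/(s+90). DC gain = 70/90 = 0.7778.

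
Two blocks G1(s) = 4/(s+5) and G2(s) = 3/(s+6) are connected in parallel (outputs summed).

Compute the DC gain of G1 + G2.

Parallel: G_eq = G1 + G2. DC gain = G1(0) + G2(0) = 4/5 + 3/6 = 0.8 + 0.5 = 1.3.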